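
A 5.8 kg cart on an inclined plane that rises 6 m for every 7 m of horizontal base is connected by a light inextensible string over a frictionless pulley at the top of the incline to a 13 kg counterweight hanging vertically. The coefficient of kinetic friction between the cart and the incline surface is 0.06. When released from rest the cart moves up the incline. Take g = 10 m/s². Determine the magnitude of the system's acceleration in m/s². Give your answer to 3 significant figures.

4.77 m/s²

For the cart on the incline: the weight component along the slope is m₁g sin 40.60° = 5.8 × 10 × 0.6508 = 37.746 N and the normal force is N = m₁g cos 40.60° = 44.037 N.
Kinetic friction opposes the cart's motion up the incline: f = μN = 0.06 × 44.037 = 2.642 N acting down the slope.
Newton's second law for the cart (up-slope positive): T − 37.746 − 2.642 = 5.8 a. For the hanging counterweight (downward positive): 13 × 10 − T = 13 a.
Adding the two equations eliminates T: 89.612 = 18.8 a, so a = 4.7666 m/s².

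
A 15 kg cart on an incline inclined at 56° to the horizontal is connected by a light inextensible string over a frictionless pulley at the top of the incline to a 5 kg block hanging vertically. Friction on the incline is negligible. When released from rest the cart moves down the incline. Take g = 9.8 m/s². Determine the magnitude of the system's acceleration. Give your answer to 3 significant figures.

For the cart on the incline: the weight component along the slope is m₁g sin 56° = 15 × 9.8 × 0.8290 = 121.863 N and the normal force is N = m₁g cos 56° = 82.201 N.
Newton's second law for the cart (down-slope positive): 121.863 − T = 15 a. For the hanging block (upward positive): T − 5 × 9.8 = 5 a.
Adding the two equations eliminates T: 72.863 = 20 a, so a = 3.6431 m/s².

3.64 m/s²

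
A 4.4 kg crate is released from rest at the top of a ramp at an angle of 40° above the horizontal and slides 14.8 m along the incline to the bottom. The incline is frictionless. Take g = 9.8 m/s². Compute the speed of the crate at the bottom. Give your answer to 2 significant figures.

14 m/s

The weight component along the incline is mg sin 40° = 27.717 N and the normal force is N = mg cos 40° = 33.032 N.
With no friction, a = g sin 40° = 6.2993 m/s².
Starting from rest over a distance of 14.8 m, v² = 2aL = 2 × 6.2993 × 14.8 = 186.4593, so v = 13.6550 m/s.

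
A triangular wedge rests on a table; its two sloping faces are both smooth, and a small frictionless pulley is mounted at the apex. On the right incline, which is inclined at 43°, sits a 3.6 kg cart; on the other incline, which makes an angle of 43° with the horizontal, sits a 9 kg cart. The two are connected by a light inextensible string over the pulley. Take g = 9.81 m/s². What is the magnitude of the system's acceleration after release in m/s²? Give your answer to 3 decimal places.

2.867 m/s²

Resolve each weight along its own incline: the 3.6 kg mass has component 3.6 × 9.81 × sin 43° = 24.085 N down its slope, and the 9 kg mass has 9 × 9.81 × sin 43° = 60.214 N down its slope.
The 9 kg side's 60.214 N exceeds the other side's 24.085 N, so that mass slides down and the 3.6 kg mass slides up. Taking that direction as positive, Newton's second law for the whole system gives 60.214 − 24.085 = (3.6 + 9) a, so a = 36.129 / 12.6 = 2.8674 m/s².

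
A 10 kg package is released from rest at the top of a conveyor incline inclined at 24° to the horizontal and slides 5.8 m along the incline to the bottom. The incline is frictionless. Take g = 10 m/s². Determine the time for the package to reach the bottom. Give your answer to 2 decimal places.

The weight component along the incline is mg sin 24° = 40.674 N and the normal force is N = mg cos 24° = 91.355 N.
With no friction, a = g sin 24° = 4.0674 m/s².
Starting from rest, L = ½at², so t = √(2L/a) = √(2 × 5.8 / 4.0674) = 1.6888 s.

1.69 s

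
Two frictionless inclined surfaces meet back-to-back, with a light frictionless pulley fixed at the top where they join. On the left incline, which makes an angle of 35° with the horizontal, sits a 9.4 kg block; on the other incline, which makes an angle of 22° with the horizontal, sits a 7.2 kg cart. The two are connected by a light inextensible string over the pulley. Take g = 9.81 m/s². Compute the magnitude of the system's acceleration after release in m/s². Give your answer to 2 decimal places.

Resolve each weight along its own incline: the 9.4 kg mass has component 9.4 × 9.81 × sin 35° = 52.892 N down its slope, and the 7.2 kg mass has 7.2 × 9.81 × sin 22° = 26.459 N down its slope.
The 9.4 kg side's 52.892 N exceeds the other side's 26.459 N, so that mass slides down and the 7.2 kg mass slides up. Taking that direction as positive, Newton's second law for the whole system gives 52.892 − 26.459 = (9.4 + 7.2) a, so a = 26.433 / 16.6 = 1.5923 m/s².

1.59 m/s²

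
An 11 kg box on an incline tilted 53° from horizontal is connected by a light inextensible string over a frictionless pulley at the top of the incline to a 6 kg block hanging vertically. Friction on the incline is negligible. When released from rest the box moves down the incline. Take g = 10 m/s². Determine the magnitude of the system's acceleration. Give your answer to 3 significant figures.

1.64 m/s²

For the box on the incline: the weight component along the slope is m₁g sin 53° = 11 × 10 × 0.7986 = 87.846 N and the normal force is N = m₁g cos 53° = 66.200 N.
Newton's second law for the box (down-slope positive): 87.846 − T = 11 a. For the hanging block (upward positive): T − 6 × 10 = 6 a.
Adding the two equations eliminates T: 27.846 = 17 a, so a = 1.6380 m/s².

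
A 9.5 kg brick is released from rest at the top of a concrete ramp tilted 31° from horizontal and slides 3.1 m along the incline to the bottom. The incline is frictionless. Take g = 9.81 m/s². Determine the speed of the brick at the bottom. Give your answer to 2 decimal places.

The weight component along the incline is mg sin 31° = 47.999 N and the normal force is N = mg cos 31° = 79.884 N.
With no friction, a = g sin 31° = 5.0525 m/s².
Starting from rest over a distance of 3.1 m, v² = 2aL = 2 × 5.0525 × 3.1 = 31.3255, so v = 5.5969 m/s.

5.60 m/s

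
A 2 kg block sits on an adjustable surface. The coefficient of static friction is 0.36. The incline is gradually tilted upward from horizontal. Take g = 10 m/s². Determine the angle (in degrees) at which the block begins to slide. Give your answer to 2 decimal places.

19.80°

At the threshold of sliding, static friction is at its maximum μ_s N and exactly balances the weight component along the incline: mg sin θ = μ_s mg cos θ.
Hence tan θ = μ_s = 0.36, so θ = arctan(0.36) = 19.7989°.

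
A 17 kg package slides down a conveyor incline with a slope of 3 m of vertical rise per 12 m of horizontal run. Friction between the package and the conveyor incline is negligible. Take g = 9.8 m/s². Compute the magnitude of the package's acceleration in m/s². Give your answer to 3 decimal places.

Resolving the weight along the incline: the component pulling the package down the slope is mg sin 14.04° = 17 × 9.8 × 0.2425 = 40.401 N, and the normal force is N = mg cos 14.04° = 17 × 9.8 × 0.9701 = 161.619 N.
With no friction the net force along the incline is 40.401 N, so a = g sin 14.04° = 40.401 / 17 = 2.3765 m/s².

2.377 m/s²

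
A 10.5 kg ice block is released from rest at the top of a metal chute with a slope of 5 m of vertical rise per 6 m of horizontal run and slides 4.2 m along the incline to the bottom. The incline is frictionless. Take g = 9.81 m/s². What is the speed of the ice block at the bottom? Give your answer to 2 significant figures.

The weight component along the incline is mg sin 39.81° = 65.942 N and the normal force is N = mg cos 39.81° = 79.131 N.
With no friction, a = g sin 39.81° = 6.2802 m/s².
Starting from rest over a distance of 4.2 m, v² = 2aL = 2 × 6.2802 × 4.2 = 52.7537, so v = 7.2632 m/s.

7.3 m/s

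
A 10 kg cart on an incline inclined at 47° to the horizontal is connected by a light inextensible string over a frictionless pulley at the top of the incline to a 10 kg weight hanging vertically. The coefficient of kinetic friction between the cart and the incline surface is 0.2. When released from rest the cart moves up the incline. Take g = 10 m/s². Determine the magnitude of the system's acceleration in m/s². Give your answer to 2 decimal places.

0.66 m/s²

For the cart on the incline: the weight component along the slope is m₁g sin 47° = 10 × 10 × 0.7314 = 73.140 N and the normal force is N = m₁g cos 47° = 68.200 N.
Kinetic friction opposes the cart's motion up the incline: f = μN = 0.2 × 68.200 = 13.640 N acting down the slope.
Newton's second law for the cart (up-slope positive): T − 73.140 − 13.640 = 10 a. For the hanging weight (downward positive): 10 × 10 − T = 10 a.
Adding the two equations eliminates T: 13.220 = 20 a, so a = 0.6610 m/s².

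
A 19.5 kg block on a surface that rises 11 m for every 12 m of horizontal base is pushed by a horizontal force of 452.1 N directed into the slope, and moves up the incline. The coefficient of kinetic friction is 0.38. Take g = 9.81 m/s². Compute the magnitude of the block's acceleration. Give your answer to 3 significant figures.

1.76 m/s²

The horizontal push has components F cos 42.51° = 452.1 × 0.7372 = 333.288 N up the incline and F sin 42.51° = 452.1 × 0.6757 = 305.484 N pressing into the surface.
The normal force is therefore N = mg cos 42.51° + F sin 42.51° = 141.023 + 305.484 = 446.507 N, and kinetic friction down the slope is μN = 0.38 × 446.507 = 169.673 N.
Along the incline: F cos 42.51° − mg sin 42.51° − μN = ma, so 333.288 − 129.258 − 169.673 = 19.5 a, giving a = 1.7619 m/s².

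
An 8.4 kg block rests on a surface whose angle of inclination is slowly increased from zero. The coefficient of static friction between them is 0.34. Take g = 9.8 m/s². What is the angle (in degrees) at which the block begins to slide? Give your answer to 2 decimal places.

At the threshold of sliding, static friction is at its maximum μ_s N and exactly balances the weight component along the incline: mg sin θ = μ_s mg cos θ.
Hence tan θ = μ_s = 0.34, so θ = arctan(0.34) = 18.7780°.

18.78°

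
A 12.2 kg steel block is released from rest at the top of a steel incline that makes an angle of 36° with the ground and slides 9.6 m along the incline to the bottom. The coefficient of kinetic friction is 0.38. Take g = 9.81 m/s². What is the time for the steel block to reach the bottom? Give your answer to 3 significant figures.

The weight component along the incline is mg sin 36° = 70.347 N and the normal force is N = mg cos 36° = 96.825 N.
Friction up the slope is f = μN = 0.38 × 96.825 = 36.794 N, so the net downslope force is 70.347 − 36.794 = 33.553 N and a = 33.553 / 12.2 = 2.7502 m/s².
Starting from rest, L = ½at², so t = √(2L/a) = √(2 × 9.6 / 2.7502) = 2.6422 s.

2.64 s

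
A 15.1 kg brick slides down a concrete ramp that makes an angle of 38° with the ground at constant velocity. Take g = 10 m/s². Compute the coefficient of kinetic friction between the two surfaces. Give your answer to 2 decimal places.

At constant velocity the net force along the incline is zero: mg sin 38° = μ mg cos 38°.
So μ = tan 38° = 0.6157 / 0.7880 = 0.7813.

0.78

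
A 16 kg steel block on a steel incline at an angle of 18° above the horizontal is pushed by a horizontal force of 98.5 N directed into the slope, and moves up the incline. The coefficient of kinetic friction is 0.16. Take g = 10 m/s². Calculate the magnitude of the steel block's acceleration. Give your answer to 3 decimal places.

The horizontal push has components F cos 18° = 98.5 × 0.9511 = 93.683 N up the incline and F sin 18° = 98.5 × 0.3090 = 30.436 N pressing into the surface.
The normal force is therefore N = mg cos 18° + F sin 18° = 152.176 + 30.436 = 182.612 N, and kinetic friction down the slope is μN = 0.16 × 182.612 = 29.218 N.
Along the incline: F cos 18° − mg sin 18° − μN = ma, so 93.683 − 49.440 − 29.218 = 16 a, giving a = 0.9391 m/s².

0.939 m/s²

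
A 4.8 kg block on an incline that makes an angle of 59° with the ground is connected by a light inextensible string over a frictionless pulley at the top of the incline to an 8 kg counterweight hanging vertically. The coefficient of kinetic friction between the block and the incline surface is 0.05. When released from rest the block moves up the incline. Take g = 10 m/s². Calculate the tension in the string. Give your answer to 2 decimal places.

56.49 N

For the block on the incline: the weight component along the slope is m₁g sin 59° = 4.8 × 10 × 0.8572 = 41.146 N and the normal force is N = m₁g cos 59° = 24.722 N.
Kinetic friction opposes the block's motion up the incline: f = μN = 0.05 × 24.722 = 1.236 N acting down the slope.
Newton's second law for the block (up-slope positive): T − 41.146 − 1.236 = 4.8 a. For the hanging counterweight (downward positive): 8 × 10 − T = 8 a.
Adding the two equations eliminates T: 37.618 = 12.8 a, so a = 2.9389 m/s².
Then from the hanging counterweight's equation, T = 8 × (10 − 2.9389) = 56.489 N.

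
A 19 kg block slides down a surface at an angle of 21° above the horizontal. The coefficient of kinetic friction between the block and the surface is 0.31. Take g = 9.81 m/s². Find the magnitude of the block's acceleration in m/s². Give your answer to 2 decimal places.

Resolving the weight along the incline: the component pulling the block down the slope is mg sin 21° = 19 × 9.81 × 0.3584 = 66.802 N, and the normal force is N = mg cos 21° = 19 × 9.81 × 0.9336 = 174.014 N.
Kinetic friction acts up the slope with magnitude f = μN = 0.31 × 174.014 = 53.944 N.
Net force along the incline is 66.802 − 53.944 = 12.858 N, so a = 12.858 / 19 = 0.6767 m/s².

0.68 m/s²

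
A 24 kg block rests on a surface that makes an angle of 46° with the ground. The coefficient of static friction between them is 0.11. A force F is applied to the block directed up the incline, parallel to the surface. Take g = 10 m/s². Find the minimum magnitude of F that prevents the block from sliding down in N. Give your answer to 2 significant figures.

The normal force is N = mg cos 46° = 166.718 N. With F at its minimum the block is on the verge of sliding down, so static friction is at its maximum μ_s N = 0.11 × 166.718 = 18.339 N and acts up the slope.
Equilibrium along the incline: F + μ_s N = mg sin 46°, so F = 172.642 − 18.339 = 154.303 N.

150 N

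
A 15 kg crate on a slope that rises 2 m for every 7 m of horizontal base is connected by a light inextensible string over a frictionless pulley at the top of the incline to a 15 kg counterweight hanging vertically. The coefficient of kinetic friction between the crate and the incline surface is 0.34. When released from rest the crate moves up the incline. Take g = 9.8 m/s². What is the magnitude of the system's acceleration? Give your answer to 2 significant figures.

2.0 m/s²

For the crate on the incline: the weight component along the slope is m₁g sin 15.95° = 15 × 9.8 × 0.2747 = 40.381 N and the normal force is N = m₁g cos 15.95° = 141.344 N.
Kinetic friction opposes the crate's motion up the incline: f = μN = 0.34 × 141.344 = 48.057 N acting down the slope.
Newton's second law for the crate (up-slope positive): T − 40.381 − 48.057 = 15 a. For the hanging counterweight (downward positive): 15 × 9.8 − T = 15 a.
Adding the two equations eliminates T: 58.562 = 30 a, so a = 1.9521 m/s².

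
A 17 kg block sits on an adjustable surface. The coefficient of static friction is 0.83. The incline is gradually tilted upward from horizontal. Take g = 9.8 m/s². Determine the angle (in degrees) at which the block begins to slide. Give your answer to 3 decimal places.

39.693°

At the threshold of sliding, static friction is at its maximum μ_s N and exactly balances the weight component along the incline: mg sin θ = μ_s mg cos θ.
Hence tan θ = μ_s = 0.83, so θ = arctan(0.83) = 39.6927°.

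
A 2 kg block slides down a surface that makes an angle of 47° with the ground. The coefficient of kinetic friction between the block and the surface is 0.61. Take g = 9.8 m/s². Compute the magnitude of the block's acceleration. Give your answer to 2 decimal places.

3.09 m/s²

Resolving the weight along the incline: the component pulling the block down the slope is mg sin 47° = 2 × 9.8 × 0.7314 = 14.335 N, and the normal force is N = mg cos 47° = 2 × 9.8 × 0.6820 = 13.367 N.
Kinetic friction acts up the slope with magnitude f = μN = 0.61 × 13.367 = 8.154 N.
Net force along the incline is 14.335 − 8.154 = 6.181 N, so a = 6.181 / 2 = 3.0905 m/s².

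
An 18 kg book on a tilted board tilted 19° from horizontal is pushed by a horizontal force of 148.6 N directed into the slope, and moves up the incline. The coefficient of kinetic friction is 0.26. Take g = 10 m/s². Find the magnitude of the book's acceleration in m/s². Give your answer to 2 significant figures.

1.4 m/s²

The horizontal push has components F cos 19° = 148.6 × 0.9455 = 140.501 N up the incline and F sin 19° = 148.6 × 0.3256 = 48.384 N pressing into the surface.
The normal force is therefore N = mg cos 19° + F sin 19° = 170.190 + 48.384 = 218.574 N, and kinetic friction down the slope is μN = 0.26 × 218.574 = 56.829 N.
Along the incline: F cos 19° − mg sin 19° − μN = ma, so 140.501 − 58.608 − 56.829 = 18 a, giving a = 1.3924 m/s².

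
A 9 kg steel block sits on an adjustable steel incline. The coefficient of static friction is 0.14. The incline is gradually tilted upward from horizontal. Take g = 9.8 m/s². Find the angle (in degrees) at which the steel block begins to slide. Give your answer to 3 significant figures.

At the threshold of sliding, static friction is at its maximum μ_s N and exactly balances the weight component along the incline: mg sin θ = μ_s mg cos θ.
Hence tan θ = μ_s = 0.14, so θ = arctan(0.14) = 7.9696°.

7.97°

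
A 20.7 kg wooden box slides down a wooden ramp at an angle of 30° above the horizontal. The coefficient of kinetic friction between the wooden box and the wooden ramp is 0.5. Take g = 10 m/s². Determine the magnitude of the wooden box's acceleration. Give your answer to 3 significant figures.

0.670 m/s²

Resolving the weight along the incline: the component pulling the wooden box down the slope is mg sin 30° = 20.7 × 10 × 0.5000 = 103.500 N, and the normal force is N = mg cos 30° = 20.7 × 10 × 0.8660 = 179.262 N.
Kinetic friction acts up the slope with magnitude f = μN = 0.5 × 179.262 = 89.631 N.
Net force along the incline is 103.500 − 89.631 = 13.869 N, so a = 13.869 / 20.7 = 0.6700 m/s².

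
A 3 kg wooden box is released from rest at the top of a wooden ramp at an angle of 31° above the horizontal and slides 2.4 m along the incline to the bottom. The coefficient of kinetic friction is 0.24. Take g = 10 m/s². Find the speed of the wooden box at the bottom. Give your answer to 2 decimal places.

The weight component along the incline is mg sin 31° = 15.451 N and the normal force is N = mg cos 31° = 25.715 N.
Friction up the slope is f = μN = 0.24 × 25.715 = 6.172 N, so the net downslope force is 15.451 − 6.172 = 9.279 N and a = 9.279 / 3 = 3.0930 m/s².
Starting from rest over a distance of 2.4 m, v² = 2aL = 2 × 3.0930 × 2.4 = 14.8464, so v = 3.8531 m/s.

3.85 m/s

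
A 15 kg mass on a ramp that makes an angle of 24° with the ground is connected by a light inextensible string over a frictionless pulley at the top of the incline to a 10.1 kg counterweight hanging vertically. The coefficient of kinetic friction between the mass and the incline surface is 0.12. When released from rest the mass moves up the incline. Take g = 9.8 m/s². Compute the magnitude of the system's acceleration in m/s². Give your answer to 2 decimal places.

For the mass on the incline: the weight component along the slope is m₁g sin 24° = 15 × 9.8 × 0.4067 = 59.785 N and the normal force is N = m₁g cos 24° = 134.291 N.
Kinetic friction opposes the mass's motion up the incline: f = μN = 0.12 × 134.291 = 16.115 N acting down the slope.
Newton's second law for the mass (up-slope positive): T − 59.785 − 16.115 = 15 a. For the hanging counterweight (downward positive): 10.1 × 9.8 − T = 10.1 a.
Adding the two equations eliminates T: 23.080 = 25.1 a, so a = 0.9195 m/s².

0.92 m/s²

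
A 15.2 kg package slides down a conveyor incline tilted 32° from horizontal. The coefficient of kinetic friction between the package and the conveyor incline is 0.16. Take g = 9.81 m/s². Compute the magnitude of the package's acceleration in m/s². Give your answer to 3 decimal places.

3.867 m/s²

Resolving the weight along the incline: the component pulling the package down the slope is mg sin 32° = 15.2 × 9.81 × 0.5299 = 79.014 N, and the normal force is N = mg cos 32° = 15.2 × 9.81 × 0.8480 = 126.447 N.
Kinetic friction acts up the slope with magnitude f = μN = 0.16 × 126.447 = 20.232 N.
Net force along the incline is 79.014 − 20.232 = 58.782 N, so a = 58.782 / 15.2 = 3.8672 m/s².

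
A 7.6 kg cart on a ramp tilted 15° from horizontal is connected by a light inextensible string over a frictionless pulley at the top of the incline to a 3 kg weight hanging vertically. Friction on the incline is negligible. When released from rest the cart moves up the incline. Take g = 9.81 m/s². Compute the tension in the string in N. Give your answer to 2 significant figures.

27 N

For the cart on the incline: the weight component along the slope is m₁g sin 15° = 7.6 × 9.81 × 0.2588 = 19.295 N and the normal force is N = m₁g cos 15° = 72.016 N.
Newton's second law for the cart (up-slope positive): T − 19.295 = 7.6 a. For the hanging weight (downward positive): 3 × 9.81 − T = 3 a.
Adding the two equations eliminates T: 10.135 = 10.6 a, so a = 0.9561 m/s².
Then from the hanging weight's equation, T = 3 × (9.81 − 0.9561) = 26.562 N.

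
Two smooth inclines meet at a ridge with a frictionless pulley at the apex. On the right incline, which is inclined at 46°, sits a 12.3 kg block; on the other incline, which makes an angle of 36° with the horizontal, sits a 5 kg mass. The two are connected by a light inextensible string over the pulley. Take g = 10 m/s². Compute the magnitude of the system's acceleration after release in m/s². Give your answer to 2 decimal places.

3.42 m/s²

Resolve each weight along its own incline: the 12.3 kg mass has component 12.3 × 10 × sin 46° = 88.479 N down its slope, and the 5 kg mass has 5 × 10 × sin 36° = 29.389 N down its slope.
The 12.3 kg side's 88.479 N exceeds the other side's 29.389 N, so that mass slides down and the 5 kg mass slides up. Taking that direction as positive, Newton's second law for the whole system gives 88.479 − 29.389 = (12.3 + 5) a, so a = 59.090 / 17.3 = 3.4156 m/s².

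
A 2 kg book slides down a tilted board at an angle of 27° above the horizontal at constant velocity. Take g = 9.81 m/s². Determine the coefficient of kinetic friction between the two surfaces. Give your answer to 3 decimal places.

At constant velocity the net force along the incline is zero: mg sin 27° = μ mg cos 27°.
So μ = tan 27° = 0.4540 / 0.8910 = 0.5095.

0.510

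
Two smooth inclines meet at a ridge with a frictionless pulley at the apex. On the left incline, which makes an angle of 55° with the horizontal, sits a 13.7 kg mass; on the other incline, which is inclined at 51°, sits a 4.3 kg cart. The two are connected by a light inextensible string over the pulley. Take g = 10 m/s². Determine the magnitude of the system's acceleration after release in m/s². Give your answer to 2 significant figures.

4.4 m/s²

Resolve each weight along its own incline: the 13.7 kg mass has component 13.7 × 10 × sin 55° = 112.224 N down its slope, and the 4.3 kg mass has 4.3 × 10 × sin 51° = 33.417 N down its slope.
The 13.7 kg side's 112.224 N exceeds the other side's 33.417 N, so that mass slides down and the 4.3 kg mass slides up. Taking that direction as positive, Newton's second law for the whole system gives 112.224 − 33.417 = (13.7 + 4.3) a, so a = 78.807 / 18 = 4.3782 m/s².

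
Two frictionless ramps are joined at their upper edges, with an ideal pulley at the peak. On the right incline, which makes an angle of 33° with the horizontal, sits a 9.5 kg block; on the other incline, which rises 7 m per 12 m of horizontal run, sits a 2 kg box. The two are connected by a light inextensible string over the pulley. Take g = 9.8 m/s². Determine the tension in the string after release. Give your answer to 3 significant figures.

Resolve each weight along its own incline: the 9.5 kg mass has component 9.5 × 9.8 × sin 33° = 50.706 N down its slope, and the 2 kg mass has 2 × 9.8 × sin 30.26° = 9.876 N down its slope.
The 9.5 kg side's 50.706 N exceeds the other side's 9.876 N, so that mass slides down and the 2 kg mass slides up. Taking that direction as positive, Newton's second law for the whole system gives 50.706 − 9.876 = (9.5 + 2) a, so a = 40.830 / 11.5 = 3.5504 m/s².
For the 2 kg mass (up-slope positive): T − 9.876 = 2 × 3.5504, so T = 16.977 N.

17.0 N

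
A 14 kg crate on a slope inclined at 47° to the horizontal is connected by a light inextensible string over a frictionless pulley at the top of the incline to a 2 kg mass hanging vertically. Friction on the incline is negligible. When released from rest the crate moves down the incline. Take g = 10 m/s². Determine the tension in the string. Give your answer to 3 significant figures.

30.3 N

For the crate on the incline: the weight component along the slope is m₁g sin 47° = 14 × 10 × 0.7314 = 102.396 N and the normal force is N = m₁g cos 47° = 95.480 N.
Newton's second law for the crate (down-slope positive): 102.396 − T = 14 a. For the hanging mass (upward positive): T − 2 × 10 = 2 a.
Adding the two equations eliminates T: 82.396 = 16 a, so a = 5.1498 m/s².
Then from the hanging mass's equation, T = 2 × (10 + 5.1498) = 30.300 N.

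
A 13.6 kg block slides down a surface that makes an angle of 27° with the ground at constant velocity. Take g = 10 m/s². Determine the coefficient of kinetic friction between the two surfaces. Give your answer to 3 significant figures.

At constant velocity the net force along the incline is zero: mg sin 27° = μ mg cos 27°.
So μ = tan 27° = 0.4540 / 0.8910 = 0.5095.

0.510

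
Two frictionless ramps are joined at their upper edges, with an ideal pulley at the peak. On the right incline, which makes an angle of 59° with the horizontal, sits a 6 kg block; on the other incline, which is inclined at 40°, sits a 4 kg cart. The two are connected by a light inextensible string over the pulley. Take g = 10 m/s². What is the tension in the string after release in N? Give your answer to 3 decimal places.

35.999 N

Resolve each weight along its own incline: the 6 kg mass has component 6 × 10 × sin 59° = 51.430 N down its slope, and the 4 kg mass has 4 × 10 × sin 40° = 25.712 N down its slope.
The 6 kg side's 51.430 N exceeds the other side's 25.712 N, so that mass slides down and the 4 kg mass slides up. Taking that direction as positive, Newton's second law for the whole system gives 51.430 − 25.712 = (6 + 4) a, so a = 25.718 / 10 = 2.5718 m/s².
For the 4 kg mass (up-slope positive): T − 25.712 = 4 × 2.5718, so T = 35.999 N.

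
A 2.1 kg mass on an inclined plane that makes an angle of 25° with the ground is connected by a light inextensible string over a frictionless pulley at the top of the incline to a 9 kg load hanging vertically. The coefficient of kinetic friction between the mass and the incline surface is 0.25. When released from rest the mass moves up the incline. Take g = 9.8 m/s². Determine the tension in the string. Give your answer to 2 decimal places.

27.52 N

For the mass on the incline: the weight component along the slope is m₁g sin 25° = 2.1 × 9.8 × 0.4226 = 8.697 N and the normal force is N = m₁g cos 25° = 18.652 N.
Kinetic friction opposes the mass's motion up the incline: f = μN = 0.25 × 18.652 = 4.663 N acting down the slope.
Newton's second law for the mass (up-slope positive): T − 8.697 − 4.663 = 2.1 a. For the hanging load (downward positive): 9 × 9.8 − T = 9 a.
Adding the two equations eliminates T: 74.840 = 11.1 a, so a = 6.7423 m/s².
Then from the hanging load's equation, T = 9 × (9.8 − 6.7423) = 27.519 N.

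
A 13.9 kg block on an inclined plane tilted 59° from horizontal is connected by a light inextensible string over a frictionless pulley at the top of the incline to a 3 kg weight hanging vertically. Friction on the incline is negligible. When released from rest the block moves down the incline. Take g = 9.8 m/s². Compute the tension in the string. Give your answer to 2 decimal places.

For the block on the incline: the weight component along the slope is m₁g sin 59° = 13.9 × 9.8 × 0.8572 = 116.768 N and the normal force is N = m₁g cos 59° = 70.158 N.
Newton's second law for the block (down-slope positive): 116.768 − T = 13.9 a. For the hanging weight (upward positive): T − 3 × 9.8 = 3 a.
Adding the two equations eliminates T: 87.368 = 16.9 a, so a = 5.1697 m/s².
Then from the hanging weight's equation, T = 3 × (9.8 + 5.1697) = 44.909 N.

44.91 N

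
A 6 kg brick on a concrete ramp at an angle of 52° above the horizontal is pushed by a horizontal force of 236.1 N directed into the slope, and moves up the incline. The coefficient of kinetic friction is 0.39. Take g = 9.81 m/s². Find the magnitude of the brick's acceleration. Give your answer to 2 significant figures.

2.0 m/s²

The horizontal push has components F cos 52° = 236.1 × 0.6157 = 145.367 N up the incline and F sin 52° = 236.1 × 0.7880 = 186.047 N pressing into the surface.
The normal force is therefore N = mg cos 52° + F sin 52° = 36.240 + 186.047 = 222.287 N, and kinetic friction down the slope is μN = 0.39 × 222.287 = 86.692 N.
Along the incline: F cos 52° − mg sin 52° − μN = ma, so 145.367 − 46.382 − 86.692 = 6 a, giving a = 2.0488 m/s².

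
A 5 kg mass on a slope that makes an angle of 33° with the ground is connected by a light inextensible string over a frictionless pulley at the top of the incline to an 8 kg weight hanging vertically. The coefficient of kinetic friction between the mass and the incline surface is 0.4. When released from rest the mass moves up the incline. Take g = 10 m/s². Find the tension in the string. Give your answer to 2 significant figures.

58 N

For the mass on the incline: the weight component along the slope is m₁g sin 33° = 5 × 10 × 0.5446 = 27.230 N and the normal force is N = m₁g cos 33° = 41.934 N.
Kinetic friction opposes the mass's motion up the incline: f = μN = 0.4 × 41.934 = 16.774 N acting down the slope.
Newton's second law for the mass (up-slope positive): T − 27.230 − 16.774 = 5 a. For the hanging weight (downward positive): 8 × 10 − T = 8 a.
Adding the two equations eliminates T: 35.996 = 13 a, so a = 2.7689 m/s².
Then from the hanging weight's equation, T = 8 × (10 − 2.7689) = 57.849 N.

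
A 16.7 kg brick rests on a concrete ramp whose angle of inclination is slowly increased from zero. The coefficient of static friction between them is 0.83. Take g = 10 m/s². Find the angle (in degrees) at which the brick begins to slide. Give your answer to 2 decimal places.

39.69°

At the threshold of sliding, static friction is at its maximum μ_s N and exactly balances the weight component along the incline: mg sin θ = μ_s mg cos θ.
Hence tan θ = μ_s = 0.83, so θ = arctan(0.83) = 39.6927°.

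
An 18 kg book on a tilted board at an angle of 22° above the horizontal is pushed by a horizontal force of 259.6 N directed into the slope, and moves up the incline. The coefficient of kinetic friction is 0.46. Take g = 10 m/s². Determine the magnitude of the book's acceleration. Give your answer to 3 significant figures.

2.88 m/s²

The horizontal push has components F cos 22° = 259.6 × 0.9272 = 240.701 N up the incline and F sin 22° = 259.6 × 0.3746 = 97.246 N pressing into the surface.
The normal force is therefore N = mg cos 22° + F sin 22° = 166.896 + 97.246 = 264.142 N, and kinetic friction down the slope is μN = 0.46 × 264.142 = 121.505 N.
Along the incline: F cos 22° − mg sin 22° − μN = ma, so 240.701 − 67.428 − 121.505 = 18 a, giving a = 2.8760 m/s².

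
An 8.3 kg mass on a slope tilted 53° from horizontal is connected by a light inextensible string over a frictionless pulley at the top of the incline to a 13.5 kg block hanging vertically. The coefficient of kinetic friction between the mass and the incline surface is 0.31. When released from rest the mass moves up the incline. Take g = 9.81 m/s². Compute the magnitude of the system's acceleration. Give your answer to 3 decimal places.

2.395 m/s²

For the mass on the incline: the weight component along the slope is m₁g sin 53° = 8.3 × 9.81 × 0.7986 = 65.024 N and the normal force is N = m₁g cos 53° = 49.002 N.
Kinetic friction opposes the mass's motion up the incline: f = μN = 0.31 × 49.002 = 15.191 N acting down the slope.
Newton's second law for the mass (up-slope positive): T − 65.024 − 15.191 = 8.3 a. For the hanging block (downward positive): 13.5 × 9.81 − T = 13.5 a.
Adding the two equations eliminates T: 52.220 = 21.8 a, so a = 2.3954 m/s².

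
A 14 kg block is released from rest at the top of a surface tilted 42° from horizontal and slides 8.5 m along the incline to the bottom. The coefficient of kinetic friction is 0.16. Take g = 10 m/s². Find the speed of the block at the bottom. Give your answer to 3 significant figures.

The weight component along the incline is mg sin 42° = 93.678 N and the normal force is N = mg cos 42° = 104.040 N.
Friction up the slope is f = μN = 0.16 × 104.040 = 16.646 N, so the net downslope force is 93.678 − 16.646 = 77.032 N and a = 77.032 / 14 = 5.5023 m/s².
Starting from rest over a distance of 8.5 m, v² = 2aL = 2 × 5.5023 × 8.5 = 93.5391, so v = 9.6716 m/s.

9.67 m/s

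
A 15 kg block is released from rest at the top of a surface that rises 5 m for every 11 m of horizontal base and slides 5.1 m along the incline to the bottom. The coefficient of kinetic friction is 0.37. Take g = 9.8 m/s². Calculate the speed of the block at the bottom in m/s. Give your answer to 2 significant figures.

2.8 m/s

The weight component along the incline is mg sin 24.44° = 60.829 N and the normal force is N = mg cos 24.44° = 133.824 N.
Friction up the slope is f = μN = 0.37 × 133.824 = 49.515 N, so the net downslope force is 60.829 − 49.515 = 11.314 N and a = 11.314 / 15 = 0.7543 m/s².
Starting from rest over a distance of 5.1 m, v² = 2aL = 2 × 0.7543 × 5.1 = 7.6939, so v = 2.7738 m/s.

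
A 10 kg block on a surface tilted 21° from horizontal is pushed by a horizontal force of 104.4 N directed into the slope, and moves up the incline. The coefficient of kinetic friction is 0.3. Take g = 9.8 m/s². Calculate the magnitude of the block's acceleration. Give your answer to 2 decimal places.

2.37 m/s²

The horizontal push has components F cos 21° = 104.4 × 0.9336 = 97.468 N up the incline and F sin 21° = 104.4 × 0.3584 = 37.417 N pressing into the surface.
The normal force is therefore N = mg cos 21° + F sin 21° = 91.493 + 37.417 = 128.910 N, and kinetic friction down the slope is μN = 0.3 × 128.910 = 38.673 N.
Along the incline: F cos 21° − mg sin 21° − μN = ma, so 97.468 − 35.123 − 38.673 = 10 a, giving a = 2.3672 m/s².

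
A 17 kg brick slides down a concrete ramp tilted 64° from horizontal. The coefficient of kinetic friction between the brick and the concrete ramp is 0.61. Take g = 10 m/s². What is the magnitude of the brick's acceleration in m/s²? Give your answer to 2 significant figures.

Resolving the weight along the incline: the component pulling the brick down the slope is mg sin 64° = 17 × 10 × 0.8988 = 152.796 N, and the normal force is N = mg cos 64° = 17 × 10 × 0.4384 = 74.528 N.
Kinetic friction acts up the slope with magnitude f = μN = 0.61 × 74.528 = 45.462 N.
Net force along the incline is 152.796 − 45.462 = 107.334 N, so a = 107.334 / 17 = 6.3138 m/s².

6.3 m/s²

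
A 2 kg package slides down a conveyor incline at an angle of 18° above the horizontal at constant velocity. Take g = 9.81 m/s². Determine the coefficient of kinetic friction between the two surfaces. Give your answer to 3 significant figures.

0.325

At constant velocity the net force along the incline is zero: mg sin 18° = μ mg cos 18°.
So μ = tan 18° = 0.3090 / 0.9511 = 0.3249.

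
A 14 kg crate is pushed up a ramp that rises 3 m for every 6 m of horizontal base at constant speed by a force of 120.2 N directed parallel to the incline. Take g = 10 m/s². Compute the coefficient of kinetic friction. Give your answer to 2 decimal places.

0.46

At constant speed ΣF = 0 along the incline. The applied 120.2 N acts up the slope; the weight component mg sin 26.57° = 62.610 N and kinetic friction μN both act down the slope.
So 120.2 = 62.610 + μ × 125.220, giving μ = (120.2 − 62.610) / 125.220 = 0.4599.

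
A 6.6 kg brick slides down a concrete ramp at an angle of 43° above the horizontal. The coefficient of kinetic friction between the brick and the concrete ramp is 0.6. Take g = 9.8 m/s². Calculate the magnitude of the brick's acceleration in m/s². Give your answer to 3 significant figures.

Resolving the weight along the incline: the component pulling the brick down the slope is mg sin 43° = 6.6 × 9.8 × 0.6820 = 44.112 N, and the normal force is N = mg cos 43° = 6.6 × 9.8 × 0.7314 = 47.307 N.
Kinetic friction acts up the slope with magnitude f = μN = 0.6 × 47.307 = 28.384 N.
Net force along the incline is 44.112 − 28.384 = 15.728 N, so a = 15.728 / 6.6 = 2.3830 m/s².

2.38 m/s²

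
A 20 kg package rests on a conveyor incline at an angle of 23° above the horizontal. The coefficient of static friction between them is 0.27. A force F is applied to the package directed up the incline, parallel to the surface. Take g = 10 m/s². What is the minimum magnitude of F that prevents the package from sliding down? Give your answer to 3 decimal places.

The normal force is N = mg cos 23° = 184.101 N. With F at its minimum the package is on the verge of sliding down, so static friction is at its maximum μ_s N = 0.27 × 184.101 = 49.707 N and acts up the slope.
Equilibrium along the incline: F + μ_s N = mg sin 23°, so F = 78.146 − 49.707 = 28.439 N.

28.439 N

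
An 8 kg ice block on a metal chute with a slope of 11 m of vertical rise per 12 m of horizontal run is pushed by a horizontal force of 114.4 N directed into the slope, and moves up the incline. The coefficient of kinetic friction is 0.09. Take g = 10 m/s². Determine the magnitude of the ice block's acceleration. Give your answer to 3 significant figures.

The horizontal push has components F cos 42.51° = 114.4 × 0.7372 = 84.336 N up the incline and F sin 42.51° = 114.4 × 0.6757 = 77.300 N pressing into the surface.
The normal force is therefore N = mg cos 42.51° + F sin 42.51° = 58.976 + 77.300 = 136.276 N, and kinetic friction down the slope is μN = 0.09 × 136.276 = 12.265 N.
Along the incline: F cos 42.51° − mg sin 42.51° − μN = ma, so 84.336 − 54.056 − 12.265 = 8 a, giving a = 2.2519 m/s².

2.25 m/s²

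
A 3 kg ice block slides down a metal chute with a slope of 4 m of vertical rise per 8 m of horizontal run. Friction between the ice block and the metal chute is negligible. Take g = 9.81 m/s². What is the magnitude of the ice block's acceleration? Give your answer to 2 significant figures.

Resolving the weight along the incline: the component pulling the ice block down the slope is mg sin 26.57° = 3 × 9.81 × 0.4472 = 13.161 N, and the normal force is N = mg cos 26.57° = 3 × 9.81 × 0.8944 = 26.322 N.
With no friction the net force along the incline is 13.161 N, so a = g sin 26.57° = 13.161 / 3 = 4.3870 m/s².

4.4 m/s²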